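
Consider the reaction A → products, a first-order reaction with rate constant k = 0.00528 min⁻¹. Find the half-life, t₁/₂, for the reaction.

131.3 min

Step 1: For a first-order reaction, t₁/₂ = ln(2)/k
Step 2: t₁/₂ = ln(2)/0.00528
Step 3: t₁/₂ = 0.6931/0.00528 = 131.3 min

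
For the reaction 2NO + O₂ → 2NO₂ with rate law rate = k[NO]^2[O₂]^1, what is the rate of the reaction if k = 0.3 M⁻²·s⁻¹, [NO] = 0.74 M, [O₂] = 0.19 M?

0.03121 M/s

Step 1: The rate law is rate = k[NO]^2[O₂]^1
Step 2: Substitute: rate = 0.3 × (0.74)^2 × (0.19)^1
Step 3: rate = 0.3 × 0.5476 × 0.19 = 0.0312132 M/s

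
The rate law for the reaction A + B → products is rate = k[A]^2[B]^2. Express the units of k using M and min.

M⁻³·min⁻¹

Step 1: Overall order = 2 + 2 = 4.
Step 2: rate has units M·min⁻¹; [A]^2[B]^2 has units M^4.
Step 3: k = rate/([A]^2[B]^2), so units of k = M^(1-4)·min⁻¹ = M⁻³·min⁻¹.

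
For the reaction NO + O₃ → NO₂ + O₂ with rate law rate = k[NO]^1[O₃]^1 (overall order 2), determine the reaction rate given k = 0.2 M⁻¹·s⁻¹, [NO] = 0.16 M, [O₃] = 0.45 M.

0.0144 M/s

Step 1: The rate law is rate = k[NO]^1[O₃]^1, overall order = 1+1 = 2
Step 2: Substitute values: rate = 0.2 × (0.16)^1 × (0.45)^1
Step 3: rate = 0.2 × 0.16 × 0.45 = 0.0144 M/s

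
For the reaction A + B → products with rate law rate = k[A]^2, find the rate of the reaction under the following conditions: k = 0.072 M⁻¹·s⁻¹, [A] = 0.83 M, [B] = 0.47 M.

0.0496 M/s

Step 1: The rate law is rate = k[A]^2
Step 2: Note that the rate does not depend on [B] (zero order in B).
Step 3: rate = 0.072 × (0.83)^2 = 0.0496008 M/s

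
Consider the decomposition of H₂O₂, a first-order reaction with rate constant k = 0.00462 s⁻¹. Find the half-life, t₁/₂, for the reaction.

150 s

Step 1: For a first-order reaction, t₁/₂ = ln(2)/k
Step 2: t₁/₂ = ln(2)/0.00462
Step 3: t₁/₂ = 0.6931/0.00462 = 150 s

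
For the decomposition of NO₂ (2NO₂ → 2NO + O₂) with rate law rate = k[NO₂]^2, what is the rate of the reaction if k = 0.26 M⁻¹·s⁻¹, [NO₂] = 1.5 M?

0.585 M/s

Step 1: Identify the rate law: rate = k[NO₂]^2
Step 2: Substitute values: rate = 0.26 × (1.5)^2
Step 3: Calculate: rate = 0.26 × 2.25 = 0.585 M/s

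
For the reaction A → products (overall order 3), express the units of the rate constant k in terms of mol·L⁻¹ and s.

(mol·L⁻¹)⁻²·s⁻¹

Step 1: For overall order n, rate = k × (concentration)^n.
Step 2: Rate has units mol·L⁻¹·s⁻¹; concentration term has units (mol·L⁻¹)^3.
Step 3: k = rate / (concentration)^n, so units of k = (mol·L⁻¹)^(1-3)·s⁻¹ = (mol·L⁻¹)⁻²·s⁻¹.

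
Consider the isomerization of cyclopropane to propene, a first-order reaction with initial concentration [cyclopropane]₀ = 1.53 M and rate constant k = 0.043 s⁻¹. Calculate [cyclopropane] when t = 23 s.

0.5691 M

Step 1: For a first-order reaction: [cyclopropane] = [cyclopropane]₀ × e^(-kt)
Step 2: [cyclopropane] = 1.53 × e^(-0.043 × 23)
Step 3: [cyclopropane] = 1.53 × e^(-0.989)
Step 4: [cyclopropane] = 1.53 × 0.371948 = 0.5691 M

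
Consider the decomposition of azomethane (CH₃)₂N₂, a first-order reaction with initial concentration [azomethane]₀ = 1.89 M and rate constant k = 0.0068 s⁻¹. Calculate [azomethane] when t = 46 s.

1.382 M

Step 1: For a first-order reaction: [azomethane] = [azomethane]₀ × e^(-kt)
Step 2: [azomethane] = 1.89 × e^(-0.0068 × 46)
Step 3: [azomethane] = 1.89 × e^(-0.3128)
Step 4: [azomethane] = 1.89 × 0.731396 = 1.382 M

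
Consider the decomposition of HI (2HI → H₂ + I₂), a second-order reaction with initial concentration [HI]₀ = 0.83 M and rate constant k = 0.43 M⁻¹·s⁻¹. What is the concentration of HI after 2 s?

0.4843 M

Step 1: For a second-order reaction: 1/[HI] = 1/[HI]₀ + kt
Step 2: 1/[HI] = 1/0.83 + 0.43 × 2
Step 3: 1/[HI] = 1.205 + 0.86 = 2.065
Step 4: [HI] = 1/2.065 = 0.4843 M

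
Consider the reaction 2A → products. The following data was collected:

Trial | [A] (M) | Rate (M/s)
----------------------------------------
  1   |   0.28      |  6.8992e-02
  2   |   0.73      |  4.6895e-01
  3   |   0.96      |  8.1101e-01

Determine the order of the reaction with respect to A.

second order (2)

Step 1: Compare trials to find order n where rate₂/rate₁ = ([A]₂/[A]₁)^n
Step 2: rate₂/rate₁ = 4.6895e-01/6.8992e-02 = 6.797
Step 3: [A]₂/[A]₁ = 0.73/0.28 = 2.607
Step 4: n = ln(6.797)/ln(2.607) = 2.00 ≈ 2
Step 5: The reaction is second order in A.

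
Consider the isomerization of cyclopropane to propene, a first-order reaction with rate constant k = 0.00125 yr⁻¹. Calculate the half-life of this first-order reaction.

554.5 yr

Step 1: For a first-order reaction, t₁/₂ = ln(2)/k
Step 2: t₁/₂ = ln(2)/0.00125
Step 3: t₁/₂ = 0.6931/0.00125 = 554.5 yr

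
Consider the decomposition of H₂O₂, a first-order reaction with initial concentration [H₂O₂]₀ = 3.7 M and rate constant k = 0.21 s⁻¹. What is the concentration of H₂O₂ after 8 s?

0.6896 M

Step 1: For a first-order reaction: [H₂O₂] = [H₂O₂]₀ × e^(-kt)
Step 2: [H₂O₂] = 3.7 × e^(-0.21 × 8)
Step 3: [H₂O₂] = 3.7 × e^(-1.68)
Step 4: [H₂O₂] = 3.7 × 0.186374 = 0.6896 M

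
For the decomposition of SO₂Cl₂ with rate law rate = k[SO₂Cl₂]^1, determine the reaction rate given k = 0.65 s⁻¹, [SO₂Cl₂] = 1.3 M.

0.845 M/s

Step 1: Identify the rate law: rate = k[SO₂Cl₂]^1
Step 2: Substitute values: rate = 0.65 × (1.3)^1
Step 3: Calculate: rate = 0.65 × 1.3 = 0.845 M/s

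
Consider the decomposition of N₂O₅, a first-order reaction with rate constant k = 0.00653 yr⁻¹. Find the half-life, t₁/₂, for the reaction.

106.1 yr

Step 1: For a first-order reaction, t₁/₂ = ln(2)/k
Step 2: t₁/₂ = ln(2)/0.00653
Step 3: t₁/₂ = 0.6931/0.00653 = 106.1 yr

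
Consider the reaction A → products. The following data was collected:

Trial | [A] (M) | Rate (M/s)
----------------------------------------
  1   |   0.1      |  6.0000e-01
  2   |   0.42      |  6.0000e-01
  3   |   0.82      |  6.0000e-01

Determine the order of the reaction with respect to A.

zeroth order (0)

Step 1: Compare trials - when concentration changes, rate stays constant.
Step 2: rate₂/rate₁ = 6.0000e-01/6.0000e-01 = 1
Step 3: [A]₂/[A]₁ = 0.42/0.1 = 4.2
Step 4: Since rate ratio ≈ (conc ratio)^0, the reaction is zeroth order.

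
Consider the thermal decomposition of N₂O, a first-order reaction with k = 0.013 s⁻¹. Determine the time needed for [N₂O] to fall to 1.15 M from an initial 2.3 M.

53.32 s

Step 1: For first-order: t = ln([N₂O]₀/[N₂O])/k
Step 2: t = ln(2.3/1.15)/0.013
Step 3: t = ln(2)/0.013
Step 4: t = 0.6931/0.013 = 53.32 s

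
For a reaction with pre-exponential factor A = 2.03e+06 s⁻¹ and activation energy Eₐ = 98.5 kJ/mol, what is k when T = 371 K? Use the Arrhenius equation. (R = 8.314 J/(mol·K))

2.75e-08 s⁻¹

Step 1: Use the Arrhenius equation: k = A × exp(-Eₐ/RT)
Step 2: Convert Eₐ to J/mol: 98.5 kJ/mol = 98500 J/mol
Step 3: Calculate the exponent: -Eₐ/(RT) = -98500/(8.314 × 371) = -31.93392
Step 4: k = 2.03e+06 × exp(-31.93392)
Step 5: k = 2.03e+06 × 1.35293e-14 = 2.7464e-08 s⁻¹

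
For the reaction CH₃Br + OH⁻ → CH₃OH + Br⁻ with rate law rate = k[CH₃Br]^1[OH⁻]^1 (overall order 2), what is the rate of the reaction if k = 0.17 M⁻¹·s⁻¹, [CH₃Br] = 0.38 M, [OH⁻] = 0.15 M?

0.00969 M/s

Step 1: The rate law is rate = k[CH₃Br]^1[OH⁻]^1, overall order = 1+1 = 2
Step 2: Substitute values: rate = 0.17 × (0.38)^1 × (0.15)^1
Step 3: rate = 0.17 × 0.38 × 0.15 = 0.00969 M/s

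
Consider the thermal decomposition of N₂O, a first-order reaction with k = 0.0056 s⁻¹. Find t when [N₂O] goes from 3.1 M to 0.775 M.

247.6 s

Step 1: For first-order: t = ln([N₂O]₀/[N₂O])/k
Step 2: t = ln(3.1/0.775)/0.0056
Step 3: t = ln(4)/0.0056
Step 4: t = 1.386/0.0056 = 247.6 s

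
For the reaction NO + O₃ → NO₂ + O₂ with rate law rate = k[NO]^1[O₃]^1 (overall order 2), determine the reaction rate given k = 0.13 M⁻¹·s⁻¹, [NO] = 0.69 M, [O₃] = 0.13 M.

0.01166 M/s

Step 1: The rate law is rate = k[NO]^1[O₃]^1, overall order = 1+1 = 2
Step 2: Substitute values: rate = 0.13 × (0.69)^1 × (0.13)^1
Step 3: rate = 0.13 × 0.69 × 0.13 = 0.011661 M/s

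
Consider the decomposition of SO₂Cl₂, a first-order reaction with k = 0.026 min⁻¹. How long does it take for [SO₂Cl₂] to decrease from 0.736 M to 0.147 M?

61.95 min

Step 1: For first-order: t = ln([SO₂Cl₂]₀/[SO₂Cl₂])/k
Step 2: t = ln(0.736/0.147)/0.026
Step 3: t = ln(5.007)/0.026
Step 4: t = 1.611/0.026 = 61.95 min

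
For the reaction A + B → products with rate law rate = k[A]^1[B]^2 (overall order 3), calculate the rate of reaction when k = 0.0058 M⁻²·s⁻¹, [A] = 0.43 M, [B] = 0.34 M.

0.0002883 M/s

Step 1: The rate law is rate = k[A]^1[B]^2, overall order = 1+2 = 3
Step 2: Substitute values: rate = 0.0058 × (0.43)^1 × (0.34)^2
Step 3: rate = 0.0058 × 0.43 × 0.1156 = 0.000288306 M/s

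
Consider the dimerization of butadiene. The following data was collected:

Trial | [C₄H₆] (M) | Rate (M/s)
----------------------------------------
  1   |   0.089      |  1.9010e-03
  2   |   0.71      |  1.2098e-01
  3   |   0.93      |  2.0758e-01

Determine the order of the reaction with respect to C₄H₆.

second order (2)

Step 1: Compare trials to find order n where rate₂/rate₁ = ([C₄H₆]₂/[C₄H₆]₁)^n
Step 2: rate₂/rate₁ = 1.2098e-01/1.9010e-03 = 63.64
Step 3: [C₄H₆]₂/[C₄H₆]₁ = 0.71/0.089 = 7.978
Step 4: n = ln(63.64)/ln(7.978) = 2.00 ≈ 2
Step 5: The reaction is second order in C₄H₆.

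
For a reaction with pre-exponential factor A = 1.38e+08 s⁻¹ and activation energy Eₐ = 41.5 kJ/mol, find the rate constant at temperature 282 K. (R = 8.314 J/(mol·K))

2.84e+00 s⁻¹

Step 1: Use the Arrhenius equation: k = A × exp(-Eₐ/RT)
Step 2: Convert Eₐ to J/mol: 41.5 kJ/mol = 41500 J/mol
Step 3: Calculate the exponent: -Eₐ/(RT) = -41500/(8.314 × 282) = -17.70064
Step 4: k = 1.38e+08 × exp(-17.70064)
Step 5: k = 1.38e+08 × 2.05452e-08 = 2.8352e+00 s⁻¹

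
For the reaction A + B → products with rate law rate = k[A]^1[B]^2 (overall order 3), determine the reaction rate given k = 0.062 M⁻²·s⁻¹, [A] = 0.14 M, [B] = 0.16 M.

0.0002222 M/s

Step 1: The rate law is rate = k[A]^1[B]^2, overall order = 1+2 = 3
Step 2: Substitute values: rate = 0.062 × (0.14)^1 × (0.16)^2
Step 3: rate = 0.062 × 0.14 × 0.0256 = 0.000222208 M/s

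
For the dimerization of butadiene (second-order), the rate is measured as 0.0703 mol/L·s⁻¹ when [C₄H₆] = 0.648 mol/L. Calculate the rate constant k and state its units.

0.1674 (mol/L)⁻¹·s⁻¹

Step 1: rate = k[C₄H₆]^2, so k = rate / [C₄H₆]^2.
Step 2: k = 0.0703 / (0.648)^2 = 0.0703 / 0.4199.
Step 3: k = 0.1674 (mol/L)⁻¹·s⁻¹.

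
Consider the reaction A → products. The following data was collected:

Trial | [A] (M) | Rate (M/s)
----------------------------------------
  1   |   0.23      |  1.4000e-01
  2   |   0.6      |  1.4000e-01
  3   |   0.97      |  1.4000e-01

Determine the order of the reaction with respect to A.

zeroth order (0)

Step 1: Compare trials - when concentration changes, rate stays constant.
Step 2: rate₂/rate₁ = 1.4000e-01/1.4000e-01 = 1
Step 3: [A]₂/[A]₁ = 0.6/0.23 = 2.609
Step 4: Since rate ratio ≈ (conc ratio)^0, the reaction is zeroth order.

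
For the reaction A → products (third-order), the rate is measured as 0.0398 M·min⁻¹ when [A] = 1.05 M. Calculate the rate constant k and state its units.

0.03438 M⁻²·min⁻¹

Step 1: rate = k[A]^3, so k = rate / [A]^3.
Step 2: k = 0.0398 / (1.05)^3 = 0.0398 / 1.158.
Step 3: k = 0.03438 M⁻²·min⁻¹.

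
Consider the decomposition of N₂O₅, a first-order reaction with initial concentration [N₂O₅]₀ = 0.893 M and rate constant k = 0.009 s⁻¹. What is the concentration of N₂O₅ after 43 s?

0.6064 M

Step 1: For a first-order reaction: [N₂O₅] = [N₂O₅]₀ × e^(-kt)
Step 2: [N₂O₅] = 0.893 × e^(-0.009 × 43)
Step 3: [N₂O₅] = 0.893 × e^(-0.387)
Step 4: [N₂O₅] = 0.893 × 0.679091 = 0.6064 M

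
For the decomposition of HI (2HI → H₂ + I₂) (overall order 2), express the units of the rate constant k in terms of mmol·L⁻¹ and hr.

(mmol·L⁻¹)⁻¹·hr⁻¹

Step 1: For overall order n, rate = k × (concentration)^n.
Step 2: Rate has units mmol·L⁻¹·hr⁻¹; concentration term has units (mmol·L⁻¹)^2.
Step 3: k = rate / (concentration)^n, so units of k = (mmol·L⁻¹)^(1-2)·hr⁻¹ = (mmol·L⁻¹)⁻¹·hr⁻¹.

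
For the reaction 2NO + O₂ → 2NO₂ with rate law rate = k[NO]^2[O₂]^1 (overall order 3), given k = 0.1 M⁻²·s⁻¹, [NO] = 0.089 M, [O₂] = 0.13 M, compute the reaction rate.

0.000103 M/s

Step 1: The rate law is rate = k[NO]^2[O₂]^1, overall order = 2+1 = 3
Step 2: Substitute values: rate = 0.1 × (0.089)^2 × (0.13)^1
Step 3: rate = 0.1 × 0.007921 × 0.13 = 0.000102973 M/s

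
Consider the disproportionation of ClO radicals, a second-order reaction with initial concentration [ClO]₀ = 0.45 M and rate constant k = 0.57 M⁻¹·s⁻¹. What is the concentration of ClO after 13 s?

0.1038 M

Step 1: For a second-order reaction: 1/[ClO] = 1/[ClO]₀ + kt
Step 2: 1/[ClO] = 1/0.45 + 0.57 × 13
Step 3: 1/[ClO] = 2.222 + 7.41 = 9.632
Step 4: [ClO] = 1/9.632 = 0.1038 M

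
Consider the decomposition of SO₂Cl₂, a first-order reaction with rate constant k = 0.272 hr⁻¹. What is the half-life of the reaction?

2.548 hr

Step 1: For a first-order reaction, t₁/₂ = ln(2)/k
Step 2: t₁/₂ = ln(2)/0.272
Step 3: t₁/₂ = 0.6931/0.272 = 2.548 hr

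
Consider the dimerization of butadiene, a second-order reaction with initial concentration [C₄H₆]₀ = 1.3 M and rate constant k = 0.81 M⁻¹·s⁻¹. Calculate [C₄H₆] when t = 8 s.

0.1379 M

Step 1: For a second-order reaction: 1/[C₄H₆] = 1/[C₄H₆]₀ + kt
Step 2: 1/[C₄H₆] = 1/1.3 + 0.81 × 8
Step 3: 1/[C₄H₆] = 0.7692 + 6.48 = 7.249
Step 4: [C₄H₆] = 1/7.249 = 0.1379 M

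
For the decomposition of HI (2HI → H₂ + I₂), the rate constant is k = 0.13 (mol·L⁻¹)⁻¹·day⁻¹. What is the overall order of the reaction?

second order (2)

Step 1: The units of k for an nth-order reaction are (concentration)^(1-n)·(time)⁻¹.
Step 2: Here k has units (mol·L⁻¹)⁻¹·day⁻¹, so the concentration exponent is -1.
Step 3: 1 - n = -1 ⇒ n = 2. The reaction is second order.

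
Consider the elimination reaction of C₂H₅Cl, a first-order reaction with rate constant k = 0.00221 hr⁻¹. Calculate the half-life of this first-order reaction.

313.6 hr

Step 1: For a first-order reaction, t₁/₂ = ln(2)/k
Step 2: t₁/₂ = ln(2)/0.00221
Step 3: t₁/₂ = 0.6931/0.00221 = 313.6 hr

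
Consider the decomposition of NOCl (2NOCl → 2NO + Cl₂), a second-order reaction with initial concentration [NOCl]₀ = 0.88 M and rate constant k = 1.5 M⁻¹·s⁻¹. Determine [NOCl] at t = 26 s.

0.02492 M

Step 1: For a second-order reaction: 1/[NOCl] = 1/[NOCl]₀ + kt
Step 2: 1/[NOCl] = 1/0.88 + 1.5 × 26
Step 3: 1/[NOCl] = 1.136 + 39 = 40.14
Step 4: [NOCl] = 1/40.14 = 0.02492 M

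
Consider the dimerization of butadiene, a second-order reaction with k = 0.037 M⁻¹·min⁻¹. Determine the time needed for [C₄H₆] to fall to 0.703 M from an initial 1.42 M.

19.41 min

Step 1: For second-order: t = (1/[C₄H₆] - 1/[C₄H₆]₀)/k
Step 2: t = (1/0.703 - 1/1.42)/0.037
Step 3: t = (1.422 - 0.7042)/0.037
Step 4: t = 0.7182/0.037 = 19.41 min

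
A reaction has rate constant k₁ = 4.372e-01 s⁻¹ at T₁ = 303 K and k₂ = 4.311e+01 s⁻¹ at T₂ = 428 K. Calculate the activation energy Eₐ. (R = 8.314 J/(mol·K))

39.6 kJ/mol

Step 1: Use the two-temperature Arrhenius form: ln(k₂/k₁) = -Eₐ/R × (1/T₂ - 1/T₁)
Step 2: ln(k₂/k₁) = ln(4.311e+01/4.372e-01) = ln(98.6048) = 4.59112
Step 3: 1/T₂ - 1/T₁ = 1/428 - 1/303 = -9.638814e-04 K⁻¹
Step 4: Eₐ = -R × ln(k₂/k₁) / (1/T₂ - 1/T₁) = -8.314 × 4.59112 / -9.638814e-04
Step 5: Eₐ = 3.9601e+04 J/mol = 39.6 kJ/mol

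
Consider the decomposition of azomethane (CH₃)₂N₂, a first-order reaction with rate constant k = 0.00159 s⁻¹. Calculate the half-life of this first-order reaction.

435.9 s

Step 1: For a first-order reaction, t₁/₂ = ln(2)/k
Step 2: t₁/₂ = ln(2)/0.00159
Step 3: t₁/₂ = 0.6931/0.00159 = 435.9 s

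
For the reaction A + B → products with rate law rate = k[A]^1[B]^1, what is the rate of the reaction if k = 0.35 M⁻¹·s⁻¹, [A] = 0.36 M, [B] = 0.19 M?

0.02394 M/s

Step 1: The rate law is rate = k[A]^1[B]^1
Step 2: Substitute: rate = 0.35 × (0.36)^1 × (0.19)^1
Step 3: rate = 0.35 × 0.36 × 0.19 = 0.02394 M/s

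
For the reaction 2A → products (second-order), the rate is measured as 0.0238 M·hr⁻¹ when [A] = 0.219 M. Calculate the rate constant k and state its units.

0.4962 M⁻¹·hr⁻¹

Step 1: rate = k[A]^2, so k = rate / [A]^2.
Step 2: k = 0.0238 / (0.219)^2 = 0.0238 / 0.04796.
Step 3: k = 0.4962 M⁻¹·hr⁻¹.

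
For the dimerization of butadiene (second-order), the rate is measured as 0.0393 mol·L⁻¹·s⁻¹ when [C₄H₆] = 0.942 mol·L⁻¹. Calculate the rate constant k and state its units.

0.04429 (mol·L⁻¹)⁻¹·s⁻¹

Step 1: rate = k[C₄H₆]^2, so k = rate / [C₄H₆]^2.
Step 2: k = 0.0393 / (0.942)^2 = 0.0393 / 0.8874.
Step 3: k = 0.04429 (mol·L⁻¹)⁻¹·s⁻¹.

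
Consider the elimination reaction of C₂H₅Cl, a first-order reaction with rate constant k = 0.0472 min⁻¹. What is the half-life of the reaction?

14.69 min

Step 1: For a first-order reaction, t₁/₂ = ln(2)/k
Step 2: t₁/₂ = ln(2)/0.0472
Step 3: t₁/₂ = 0.6931/0.0472 = 14.69 min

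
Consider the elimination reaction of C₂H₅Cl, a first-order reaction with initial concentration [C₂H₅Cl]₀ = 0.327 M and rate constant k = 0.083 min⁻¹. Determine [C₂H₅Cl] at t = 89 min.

0.0002025 M

Step 1: For a first-order reaction: [C₂H₅Cl] = [C₂H₅Cl]₀ × e^(-kt)
Step 2: [C₂H₅Cl] = 0.327 × e^(-0.083 × 89)
Step 3: [C₂H₅Cl] = 0.327 × e^(-7.387)
Step 4: [C₂H₅Cl] = 0.327 × 0.000619251 = 0.0002025 M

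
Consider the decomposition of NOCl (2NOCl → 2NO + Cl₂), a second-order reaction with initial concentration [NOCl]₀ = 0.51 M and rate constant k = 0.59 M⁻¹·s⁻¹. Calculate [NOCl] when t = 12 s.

0.1106 M

Step 1: For a second-order reaction: 1/[NOCl] = 1/[NOCl]₀ + kt
Step 2: 1/[NOCl] = 1/0.51 + 0.59 × 12
Step 3: 1/[NOCl] = 1.961 + 7.08 = 9.041
Step 4: [NOCl] = 1/9.041 = 0.1106 M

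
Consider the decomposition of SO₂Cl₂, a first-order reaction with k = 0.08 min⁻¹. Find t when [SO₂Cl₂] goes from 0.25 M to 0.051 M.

19.87 min

Step 1: For first-order: t = ln([SO₂Cl₂]₀/[SO₂Cl₂])/k
Step 2: t = ln(0.25/0.051)/0.08
Step 3: t = ln(4.902)/0.08
Step 4: t = 1.59/0.08 = 19.87 min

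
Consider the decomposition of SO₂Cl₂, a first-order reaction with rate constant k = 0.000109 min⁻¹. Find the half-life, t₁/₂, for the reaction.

6359 min

Step 1: For a first-order reaction, t₁/₂ = ln(2)/k
Step 2: t₁/₂ = ln(2)/0.000109
Step 3: t₁/₂ = 0.6931/0.000109 = 6359 min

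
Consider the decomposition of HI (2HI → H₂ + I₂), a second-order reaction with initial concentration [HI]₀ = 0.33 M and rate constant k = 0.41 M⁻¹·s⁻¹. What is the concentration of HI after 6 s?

0.1821 M

Step 1: For a second-order reaction: 1/[HI] = 1/[HI]₀ + kt
Step 2: 1/[HI] = 1/0.33 + 0.41 × 6
Step 3: 1/[HI] = 3.03 + 2.46 = 5.49
Step 4: [HI] = 1/5.49 = 0.1821 M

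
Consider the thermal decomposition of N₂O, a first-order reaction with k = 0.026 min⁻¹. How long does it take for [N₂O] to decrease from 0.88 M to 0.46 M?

24.95 min

Step 1: For first-order: t = ln([N₂O]₀/[N₂O])/k
Step 2: t = ln(0.88/0.46)/0.026
Step 3: t = ln(1.913)/0.026
Step 4: t = 0.6487/0.026 = 24.95 min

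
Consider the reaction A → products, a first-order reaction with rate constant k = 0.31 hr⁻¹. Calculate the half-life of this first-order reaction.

2.236 hr

Step 1: For a first-order reaction, t₁/₂ = ln(2)/k
Step 2: t₁/₂ = ln(2)/0.31
Step 3: t₁/₂ = 0.6931/0.31 = 2.236 hr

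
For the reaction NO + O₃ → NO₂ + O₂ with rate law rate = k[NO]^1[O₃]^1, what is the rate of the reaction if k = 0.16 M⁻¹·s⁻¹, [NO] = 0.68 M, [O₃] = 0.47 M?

0.05114 M/s

Step 1: The rate law is rate = k[NO]^1[O₃]^1
Step 2: Substitute: rate = 0.16 × (0.68)^1 × (0.47)^1
Step 3: rate = 0.16 × 0.68 × 0.47 = 0.051136 M/s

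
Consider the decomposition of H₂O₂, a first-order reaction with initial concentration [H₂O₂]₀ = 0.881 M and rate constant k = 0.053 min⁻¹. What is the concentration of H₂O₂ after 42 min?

0.09511 M

Step 1: For a first-order reaction: [H₂O₂] = [H₂O₂]₀ × e^(-kt)
Step 2: [H₂O₂] = 0.881 × e^(-0.053 × 42)
Step 3: [H₂O₂] = 0.881 × e^(-2.226)
Step 4: [H₂O₂] = 0.881 × 0.107959 = 0.09511 M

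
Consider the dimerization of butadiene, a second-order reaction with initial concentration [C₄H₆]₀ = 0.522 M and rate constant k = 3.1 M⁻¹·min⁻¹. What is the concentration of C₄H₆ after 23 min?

0.01366 M

Step 1: For a second-order reaction: 1/[C₄H₆] = 1/[C₄H₆]₀ + kt
Step 2: 1/[C₄H₆] = 1/0.522 + 3.1 × 23
Step 3: 1/[C₄H₆] = 1.916 + 71.3 = 73.22
Step 4: [C₄H₆] = 1/73.22 = 0.01366 M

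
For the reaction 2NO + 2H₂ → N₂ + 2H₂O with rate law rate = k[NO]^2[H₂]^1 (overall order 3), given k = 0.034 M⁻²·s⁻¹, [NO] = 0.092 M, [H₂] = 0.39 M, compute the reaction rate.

0.0001122 M/s

Step 1: The rate law is rate = k[NO]^2[H₂]^1, overall order = 2+1 = 3
Step 2: Substitute values: rate = 0.034 × (0.092)^2 × (0.39)^1
Step 3: rate = 0.034 × 0.008464 × 0.39 = 0.000112233 M/s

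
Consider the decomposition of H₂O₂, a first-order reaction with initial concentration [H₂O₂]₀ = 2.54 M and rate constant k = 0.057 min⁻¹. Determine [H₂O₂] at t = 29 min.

0.4863 M

Step 1: For a first-order reaction: [H₂O₂] = [H₂O₂]₀ × e^(-kt)
Step 2: [H₂O₂] = 2.54 × e^(-0.057 × 29)
Step 3: [H₂O₂] = 2.54 × e^(-1.653)
Step 4: [H₂O₂] = 2.54 × 0.191475 = 0.4863 M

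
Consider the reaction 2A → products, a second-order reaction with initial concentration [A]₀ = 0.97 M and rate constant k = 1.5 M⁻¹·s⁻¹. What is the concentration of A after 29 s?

0.02246 M

Step 1: For a second-order reaction: 1/[A] = 1/[A]₀ + kt
Step 2: 1/[A] = 1/0.97 + 1.5 × 29
Step 3: 1/[A] = 1.031 + 43.5 = 44.53
Step 4: [A] = 1/44.53 = 0.02246 M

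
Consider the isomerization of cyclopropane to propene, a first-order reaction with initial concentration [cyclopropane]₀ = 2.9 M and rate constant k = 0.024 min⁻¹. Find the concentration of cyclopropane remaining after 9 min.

2.337 M

Step 1: For a first-order reaction: [cyclopropane] = [cyclopropane]₀ × e^(-kt)
Step 2: [cyclopropane] = 2.9 × e^(-0.024 × 9)
Step 3: [cyclopropane] = 2.9 × e^(-0.216)
Step 4: [cyclopropane] = 2.9 × 0.805735 = 2.337 M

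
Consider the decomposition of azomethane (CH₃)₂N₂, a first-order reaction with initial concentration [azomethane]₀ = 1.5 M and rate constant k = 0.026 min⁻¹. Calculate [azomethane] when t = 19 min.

0.9153 M

Step 1: For a first-order reaction: [azomethane] = [azomethane]₀ × e^(-kt)
Step 2: [azomethane] = 1.5 × e^(-0.026 × 19)
Step 3: [azomethane] = 1.5 × e^(-0.494)
Step 4: [azomethane] = 1.5 × 0.610181 = 0.9153 M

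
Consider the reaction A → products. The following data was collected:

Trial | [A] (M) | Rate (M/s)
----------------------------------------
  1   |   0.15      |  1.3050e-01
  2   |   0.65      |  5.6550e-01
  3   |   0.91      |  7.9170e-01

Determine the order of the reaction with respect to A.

first order (1)

Step 1: Compare trials to find order n where rate₂/rate₁ = ([A]₂/[A]₁)^n
Step 2: rate₂/rate₁ = 5.6550e-01/1.3050e-01 = 4.333
Step 3: [A]₂/[A]₁ = 0.65/0.15 = 4.333
Step 4: n = ln(4.333)/ln(4.333) = 1.00 ≈ 1
Step 5: The reaction is first order in A.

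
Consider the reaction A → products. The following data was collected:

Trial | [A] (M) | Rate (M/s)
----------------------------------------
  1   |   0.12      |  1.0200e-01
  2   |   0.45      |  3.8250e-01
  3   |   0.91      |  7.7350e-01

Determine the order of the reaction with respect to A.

first order (1)

Step 1: Compare trials to find order n where rate₂/rate₁ = ([A]₂/[A]₁)^n
Step 2: rate₂/rate₁ = 3.8250e-01/1.0200e-01 = 3.75
Step 3: [A]₂/[A]₁ = 0.45/0.12 = 3.75
Step 4: n = ln(3.75)/ln(3.75) = 1.00 ≈ 1
Step 5: The reaction is first order in A.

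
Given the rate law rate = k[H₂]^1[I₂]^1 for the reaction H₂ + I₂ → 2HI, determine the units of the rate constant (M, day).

M⁻¹·day⁻¹

Step 1: Overall order = 1 + 1 = 2.
Step 2: rate has units M·day⁻¹; [H₂]^1[I₂]^1 has units M^2.
Step 3: k = rate/([H₂]^1[I₂]^1), so units of k = M^(1-2)·day⁻¹ = M⁻¹·day⁻¹.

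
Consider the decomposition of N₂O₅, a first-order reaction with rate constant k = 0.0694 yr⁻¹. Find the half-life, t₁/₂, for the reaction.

9.988 yr

Step 1: For a first-order reaction, t₁/₂ = ln(2)/k
Step 2: t₁/₂ = ln(2)/0.0694
Step 3: t₁/₂ = 0.6931/0.0694 = 9.988 yr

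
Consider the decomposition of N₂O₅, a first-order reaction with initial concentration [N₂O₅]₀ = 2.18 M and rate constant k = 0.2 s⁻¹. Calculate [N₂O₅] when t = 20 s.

0.03993 M

Step 1: For a first-order reaction: [N₂O₅] = [N₂O₅]₀ × e^(-kt)
Step 2: [N₂O₅] = 2.18 × e^(-0.2 × 20)
Step 3: [N₂O₅] = 2.18 × e^(-4)
Step 4: [N₂O₅] = 2.18 × 0.0183156 = 0.03993 M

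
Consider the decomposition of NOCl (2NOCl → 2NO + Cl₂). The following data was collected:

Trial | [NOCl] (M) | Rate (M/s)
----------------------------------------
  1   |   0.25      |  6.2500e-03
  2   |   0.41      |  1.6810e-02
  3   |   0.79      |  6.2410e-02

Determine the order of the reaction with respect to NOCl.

second order (2)

Step 1: Compare trials to find order n where rate₂/rate₁ = ([NOCl]₂/[NOCl]₁)^n
Step 2: rate₂/rate₁ = 1.6810e-02/6.2500e-03 = 2.69
Step 3: [NOCl]₂/[NOCl]₁ = 0.41/0.25 = 1.64
Step 4: n = ln(2.69)/ln(1.64) = 2.00 ≈ 2
Step 5: The reaction is second order in NOCl.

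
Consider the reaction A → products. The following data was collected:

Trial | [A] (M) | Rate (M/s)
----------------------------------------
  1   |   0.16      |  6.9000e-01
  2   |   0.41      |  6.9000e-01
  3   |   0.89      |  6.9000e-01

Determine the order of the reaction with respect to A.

zeroth order (0)

Step 1: Compare trials - when concentration changes, rate stays constant.
Step 2: rate₂/rate₁ = 6.9000e-01/6.9000e-01 = 1
Step 3: [A]₂/[A]₁ = 0.41/0.16 = 2.562
Step 4: Since rate ratio ≈ (conc ratio)^0, the reaction is zeroth order.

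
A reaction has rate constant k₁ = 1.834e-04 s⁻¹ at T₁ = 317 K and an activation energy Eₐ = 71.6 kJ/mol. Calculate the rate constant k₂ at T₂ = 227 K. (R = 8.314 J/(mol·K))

3.851e-09 s⁻¹

Step 1: Use the two-temperature Arrhenius form: ln(k₂/k₁) = -Eₐ/R × (1/T₂ - 1/T₁)
Step 2: Convert Eₐ to J/mol: 71.6 kJ/mol = 71600 J/mol
Step 3: 1/T₂ - 1/T₁ = 1/227 - 1/317 = 1.250712e-03 K⁻¹
Step 4: ln(k₂/k₁) = -71600/8.314 × 1.250712e-03 = -10.77111
Step 5: k₂ = k₁ × exp(-10.77111) = 1.834e-04 × 2.09974e-05 = 3.851e-09 s⁻¹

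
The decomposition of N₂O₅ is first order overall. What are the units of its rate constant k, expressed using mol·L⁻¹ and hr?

hr⁻¹

Step 1: For overall order n, rate = k × (concentration)^n.
Step 2: Rate has units mol·L⁻¹·hr⁻¹; concentration term has units (mol·L⁻¹)^1.
Step 3: k = rate / (concentration)^n, so units of k = (mol·L⁻¹)^(1-1)·hr⁻¹ = hr⁻¹.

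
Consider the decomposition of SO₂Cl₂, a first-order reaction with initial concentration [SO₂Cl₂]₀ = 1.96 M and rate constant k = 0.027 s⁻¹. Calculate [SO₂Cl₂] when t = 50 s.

0.5081 M

Step 1: For a first-order reaction: [SO₂Cl₂] = [SO₂Cl₂]₀ × e^(-kt)
Step 2: [SO₂Cl₂] = 1.96 × e^(-0.027 × 50)
Step 3: [SO₂Cl₂] = 1.96 × e^(-1.35)
Step 4: [SO₂Cl₂] = 1.96 × 0.25924 = 0.5081 M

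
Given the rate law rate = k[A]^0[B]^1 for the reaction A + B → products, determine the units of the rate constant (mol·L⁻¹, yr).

yr⁻¹

Step 1: Overall order = 0 + 1 = 1.
Step 2: rate has units mol·L⁻¹·yr⁻¹; [A]^0[B]^1 has units (mol·L⁻¹)^1.
Step 3: k = rate/([A]^0[B]^1), so units of k = (mol·L⁻¹)^(1-1)·yr⁻¹ = yr⁻¹.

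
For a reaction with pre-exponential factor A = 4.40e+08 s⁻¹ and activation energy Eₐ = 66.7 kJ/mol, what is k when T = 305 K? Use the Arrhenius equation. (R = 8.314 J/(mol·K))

1.66e-03 s⁻¹

Step 1: Use the Arrhenius equation: k = A × exp(-Eₐ/RT)
Step 2: Convert Eₐ to J/mol: 66.7 kJ/mol = 66700 J/mol
Step 3: Calculate the exponent: -Eₐ/(RT) = -66700/(8.314 × 305) = -26.30365
Step 4: k = 4.40e+08 × exp(-26.30365)
Step 5: k = 4.40e+08 × 3.77112e-12 = 1.6593e-03 s⁻¹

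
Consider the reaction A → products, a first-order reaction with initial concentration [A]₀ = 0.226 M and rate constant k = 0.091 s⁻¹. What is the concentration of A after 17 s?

0.04811 M

Step 1: For a first-order reaction: [A] = [A]₀ × e^(-kt)
Step 2: [A] = 0.226 × e^(-0.091 × 17)
Step 3: [A] = 0.226 × e^(-1.547)
Step 4: [A] = 0.226 × 0.212886 = 0.04811 M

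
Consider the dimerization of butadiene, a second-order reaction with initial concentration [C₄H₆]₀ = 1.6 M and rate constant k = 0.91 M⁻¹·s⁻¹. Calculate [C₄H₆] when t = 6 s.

0.1643 M

Step 1: For a second-order reaction: 1/[C₄H₆] = 1/[C₄H₆]₀ + kt
Step 2: 1/[C₄H₆] = 1/1.6 + 0.91 × 6
Step 3: 1/[C₄H₆] = 0.625 + 5.46 = 6.085
Step 4: [C₄H₆] = 1/6.085 = 0.1643 M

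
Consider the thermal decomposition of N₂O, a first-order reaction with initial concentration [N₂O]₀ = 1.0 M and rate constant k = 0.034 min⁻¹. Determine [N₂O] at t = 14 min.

0.6213 M

Step 1: For a first-order reaction: [N₂O] = [N₂O]₀ × e^(-kt)
Step 2: [N₂O] = 1.0 × e^(-0.034 × 14)
Step 3: [N₂O] = 1.0 × e^(-0.476)
Step 4: [N₂O] = 1.0 × 0.621263 = 0.6213 M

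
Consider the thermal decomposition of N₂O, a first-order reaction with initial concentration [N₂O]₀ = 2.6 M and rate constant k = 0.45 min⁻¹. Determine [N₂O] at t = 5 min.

0.274 M

Step 1: For a first-order reaction: [N₂O] = [N₂O]₀ × e^(-kt)
Step 2: [N₂O] = 2.6 × e^(-0.45 × 5)
Step 3: [N₂O] = 2.6 × e^(-2.25)
Step 4: [N₂O] = 2.6 × 0.105399 = 0.274 M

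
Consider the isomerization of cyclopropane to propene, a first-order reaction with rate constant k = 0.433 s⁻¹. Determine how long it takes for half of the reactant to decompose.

1.601 s

Step 1: For a first-order reaction, t₁/₂ = ln(2)/k
Step 2: t₁/₂ = ln(2)/0.433
Step 3: t₁/₂ = 0.6931/0.433 = 1.601 s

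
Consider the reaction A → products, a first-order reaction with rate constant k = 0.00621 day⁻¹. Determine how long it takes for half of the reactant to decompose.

111.6 day

Step 1: For a first-order reaction, t₁/₂ = ln(2)/k
Step 2: t₁/₂ = ln(2)/0.00621
Step 3: t₁/₂ = 0.6931/0.00621 = 111.6 day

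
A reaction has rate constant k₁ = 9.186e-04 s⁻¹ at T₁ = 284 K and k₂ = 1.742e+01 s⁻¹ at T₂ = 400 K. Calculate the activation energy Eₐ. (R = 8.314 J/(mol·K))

80.2 kJ/mol

Step 1: Use the two-temperature Arrhenius form: ln(k₂/k₁) = -Eₐ/R × (1/T₂ - 1/T₁)
Step 2: ln(k₂/k₁) = ln(1.742e+01/9.186e-04) = ln(18963.6) = 9.85028
Step 3: 1/T₂ - 1/T₁ = 1/400 - 1/284 = -1.021127e-03 K⁻¹
Step 4: Eₐ = -R × ln(k₂/k₁) / (1/T₂ - 1/T₁) = -8.314 × 9.85028 / -1.021127e-03
Step 5: Eₐ = 8.0201e+04 J/mol = 80.2 kJ/mol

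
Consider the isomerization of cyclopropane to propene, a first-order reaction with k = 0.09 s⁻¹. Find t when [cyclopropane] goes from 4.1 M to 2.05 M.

7.702 s

Step 1: For first-order: t = ln([cyclopropane]₀/[cyclopropane])/k
Step 2: t = ln(4.1/2.05)/0.09
Step 3: t = ln(2)/0.09
Step 4: t = 0.6931/0.09 = 7.702 s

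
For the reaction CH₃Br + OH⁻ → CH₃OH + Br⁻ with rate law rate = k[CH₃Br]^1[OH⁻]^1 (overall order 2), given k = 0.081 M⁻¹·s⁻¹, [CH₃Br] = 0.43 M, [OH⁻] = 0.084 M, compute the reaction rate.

0.002926 M/s

Step 1: The rate law is rate = k[CH₃Br]^1[OH⁻]^1, overall order = 1+1 = 2
Step 2: Substitute values: rate = 0.081 × (0.43)^1 × (0.084)^1
Step 3: rate = 0.081 × 0.43 × 0.084 = 0.00292572 M/s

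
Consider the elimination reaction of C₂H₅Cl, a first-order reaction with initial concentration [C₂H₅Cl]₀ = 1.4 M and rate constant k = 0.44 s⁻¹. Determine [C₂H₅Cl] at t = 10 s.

0.01719 M

Step 1: For a first-order reaction: [C₂H₅Cl] = [C₂H₅Cl]₀ × e^(-kt)
Step 2: [C₂H₅Cl] = 1.4 × e^(-0.44 × 10)
Step 3: [C₂H₅Cl] = 1.4 × e^(-4.4)
Step 4: [C₂H₅Cl] = 1.4 × 0.0122773 = 0.01719 M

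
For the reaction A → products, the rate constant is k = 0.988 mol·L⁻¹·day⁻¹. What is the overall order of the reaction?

zeroth order (0)

Step 1: The units of k for an nth-order reaction are (concentration)^(1-n)·(time)⁻¹.
Step 2: Here k has units mol·L⁻¹·day⁻¹, so the concentration exponent is 1.
Step 3: 1 - n = 1 ⇒ n = 0. The reaction is zeroth order.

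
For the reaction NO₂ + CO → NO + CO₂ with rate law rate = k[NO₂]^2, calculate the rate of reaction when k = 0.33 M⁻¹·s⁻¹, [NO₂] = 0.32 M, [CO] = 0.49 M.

0.03379 M/s

Step 1: The rate law is rate = k[NO₂]^2
Step 2: Note that the rate does not depend on [CO] (zero order in CO).
Step 3: rate = 0.33 × (0.32)^2 = 0.033792 M/s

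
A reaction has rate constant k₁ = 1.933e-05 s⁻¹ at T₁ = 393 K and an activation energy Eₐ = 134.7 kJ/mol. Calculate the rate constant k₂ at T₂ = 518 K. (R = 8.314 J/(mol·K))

4.043e-01 s⁻¹

Step 1: Use the two-temperature Arrhenius form: ln(k₂/k₁) = -Eₐ/R × (1/T₂ - 1/T₁)
Step 2: Convert Eₐ to J/mol: 134.7 kJ/mol = 134700 J/mol
Step 3: 1/T₂ - 1/T₁ = 1/518 - 1/393 = -6.140273e-04 K⁻¹
Step 4: ln(k₂/k₁) = -134700/8.314 × -6.140273e-04 = 9.94822
Step 5: k₂ = k₁ × exp(9.94822) = 1.933e-05 × 2.09150e+04 = 4.043e-01 s⁻¹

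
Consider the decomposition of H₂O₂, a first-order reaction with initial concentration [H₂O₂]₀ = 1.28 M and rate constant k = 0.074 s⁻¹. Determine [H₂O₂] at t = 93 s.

0.001313 M

Step 1: For a first-order reaction: [H₂O₂] = [H₂O₂]₀ × e^(-kt)
Step 2: [H₂O₂] = 1.28 × e^(-0.074 × 93)
Step 3: [H₂O₂] = 1.28 × e^(-6.882)
Step 4: [H₂O₂] = 1.28 × 0.00102609 = 0.001313 M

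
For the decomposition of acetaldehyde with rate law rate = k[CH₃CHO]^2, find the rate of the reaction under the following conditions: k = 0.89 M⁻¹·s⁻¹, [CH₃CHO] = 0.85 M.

0.643 M/s

Step 1: Identify the rate law: rate = k[CH₃CHO]^2
Step 2: Substitute values: rate = 0.89 × (0.85)^2
Step 3: Calculate: rate = 0.89 × 0.7225 = 0.643025 M/s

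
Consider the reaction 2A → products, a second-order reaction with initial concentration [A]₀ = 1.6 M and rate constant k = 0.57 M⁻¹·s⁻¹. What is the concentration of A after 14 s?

0.1162 M

Step 1: For a second-order reaction: 1/[A] = 1/[A]₀ + kt
Step 2: 1/[A] = 1/1.6 + 0.57 × 14
Step 3: 1/[A] = 0.625 + 7.98 = 8.605
Step 4: [A] = 1/8.605 = 0.1162 M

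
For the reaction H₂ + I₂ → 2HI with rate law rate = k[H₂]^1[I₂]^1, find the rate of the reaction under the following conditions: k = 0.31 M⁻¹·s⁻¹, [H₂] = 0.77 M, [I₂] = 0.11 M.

0.02626 M/s

Step 1: The rate law is rate = k[H₂]^1[I₂]^1
Step 2: Substitute: rate = 0.31 × (0.77)^1 × (0.11)^1
Step 3: rate = 0.31 × 0.77 × 0.11 = 0.026257 M/s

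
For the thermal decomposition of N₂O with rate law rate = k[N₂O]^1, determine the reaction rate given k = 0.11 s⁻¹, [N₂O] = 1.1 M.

0.121 M/s

Step 1: Identify the rate law: rate = k[N₂O]^1
Step 2: Substitute values: rate = 0.11 × (1.1)^1
Step 3: Calculate: rate = 0.11 × 1.1 = 0.121 M/s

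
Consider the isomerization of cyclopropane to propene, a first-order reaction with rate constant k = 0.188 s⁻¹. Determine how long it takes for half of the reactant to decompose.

3.687 s

Step 1: For a first-order reaction, t₁/₂ = ln(2)/k
Step 2: t₁/₂ = ln(2)/0.188
Step 3: t₁/₂ = 0.6931/0.188 = 3.687 s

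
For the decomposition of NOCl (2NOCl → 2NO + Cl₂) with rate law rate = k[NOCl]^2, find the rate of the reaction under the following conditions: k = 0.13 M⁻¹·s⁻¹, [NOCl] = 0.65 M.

0.05493 M/s

Step 1: Identify the rate law: rate = k[NOCl]^2
Step 2: Substitute values: rate = 0.13 × (0.65)^2
Step 3: Calculate: rate = 0.13 × 0.4225 = 0.054925 M/s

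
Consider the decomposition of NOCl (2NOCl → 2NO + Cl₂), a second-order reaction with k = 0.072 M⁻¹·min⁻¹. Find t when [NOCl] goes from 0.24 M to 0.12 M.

57.87 min

Step 1: For second-order: t = (1/[NOCl] - 1/[NOCl]₀)/k
Step 2: t = (1/0.12 - 1/0.24)/0.072
Step 3: t = (8.333 - 4.167)/0.072
Step 4: t = 4.167/0.072 = 57.87 min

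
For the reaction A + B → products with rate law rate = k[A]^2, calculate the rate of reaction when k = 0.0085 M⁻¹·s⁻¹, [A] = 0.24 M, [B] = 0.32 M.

0.0004896 M/s

Step 1: The rate law is rate = k[A]^2
Step 2: Note that the rate does not depend on [B] (zero order in B).
Step 3: rate = 0.0085 × (0.24)^2 = 0.0004896 M/s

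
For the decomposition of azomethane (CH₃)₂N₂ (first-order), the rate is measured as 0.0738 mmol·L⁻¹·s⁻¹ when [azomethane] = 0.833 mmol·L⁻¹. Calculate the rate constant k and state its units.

0.0886 s⁻¹

Step 1: rate = k[azomethane]^1, so k = rate / [azomethane]^1.
Step 2: k = 0.0738 / (0.833)^1 = 0.0738 / 0.833.
Step 3: k = 0.0886 s⁻¹.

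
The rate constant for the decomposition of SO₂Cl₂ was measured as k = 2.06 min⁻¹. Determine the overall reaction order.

first order (1)

Step 1: The units of k for an nth-order reaction are (concentration)^(1-n)·(time)⁻¹.
Step 2: Here k has units min⁻¹, so the concentration exponent is 0.
Step 3: 1 - n = 0 ⇒ n = 1. The reaction is first order.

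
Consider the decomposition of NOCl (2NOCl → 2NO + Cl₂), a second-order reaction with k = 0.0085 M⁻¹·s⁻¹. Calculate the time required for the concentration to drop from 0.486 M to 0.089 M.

1080 s

Step 1: For second-order: t = (1/[NOCl] - 1/[NOCl]₀)/k
Step 2: t = (1/0.089 - 1/0.486)/0.0085
Step 3: t = (11.24 - 2.058)/0.0085
Step 4: t = 9.178/0.0085 = 1080 s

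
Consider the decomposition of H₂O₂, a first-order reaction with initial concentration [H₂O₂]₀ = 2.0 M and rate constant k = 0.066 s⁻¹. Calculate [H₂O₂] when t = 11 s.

0.9677 M

Step 1: For a first-order reaction: [H₂O₂] = [H₂O₂]₀ × e^(-kt)
Step 2: [H₂O₂] = 2.0 × e^(-0.066 × 11)
Step 3: [H₂O₂] = 2.0 × e^(-0.726)
Step 4: [H₂O₂] = 2.0 × 0.48384 = 0.9677 M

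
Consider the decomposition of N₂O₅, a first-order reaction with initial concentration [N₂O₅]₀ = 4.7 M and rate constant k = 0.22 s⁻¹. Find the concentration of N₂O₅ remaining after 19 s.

0.0719 M

Step 1: For a first-order reaction: [N₂O₅] = [N₂O₅]₀ × e^(-kt)
Step 2: [N₂O₅] = 4.7 × e^(-0.22 × 19)
Step 3: [N₂O₅] = 4.7 × e^(-4.18)
Step 4: [N₂O₅] = 4.7 × 0.0152985 = 0.0719 M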